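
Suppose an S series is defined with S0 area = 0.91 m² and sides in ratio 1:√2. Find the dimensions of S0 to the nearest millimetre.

802 × 1134 mm

Let the short side be w mm. Then w · w√2 = 0.91 m² = 910,000 mm².
w² = 910,000/√2, so w ≈ 802.2 mm; long side = w√2 ≈ 1134.4 mm.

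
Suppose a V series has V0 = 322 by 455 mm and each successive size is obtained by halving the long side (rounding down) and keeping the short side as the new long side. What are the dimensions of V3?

113 × 161 mm

V1: ⌊455/2⌋ × 322 = 227 × 322 mm
V2: ⌊322/2⌋ × 227 = 161 × 227 mm
V3: ⌊227/2⌋ × 161 = 113 × 161 mm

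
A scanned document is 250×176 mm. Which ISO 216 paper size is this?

Aspect ratio 250/176 ≈ 1.420 — close to the ISO √2 ≈ 1.414.
In the B-series (B0 = 1000 × 1414 mm): B5 = 176 × 250 mm.

B5 (176 × 250 mm)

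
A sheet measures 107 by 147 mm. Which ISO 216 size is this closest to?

A6 (105 × 148 mm)

Aspect ratio 147/107 ≈ 1.374 (ISO target is √2 ≈ 1.414).
In the A-series (A0 area = 1 m²): A6 = 105 × 148 mm.
Off by 3 mm total — nearest standard size.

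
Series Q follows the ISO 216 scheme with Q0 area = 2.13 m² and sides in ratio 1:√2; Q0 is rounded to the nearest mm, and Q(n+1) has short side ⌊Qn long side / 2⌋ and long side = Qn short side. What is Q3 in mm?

434 × 613 mm

Let Q0's short side be w mm. w · w√2 = 2.13 m² = 2,130,000 mm², so w ≈ 1227.2 mm and w√2 ≈ 1735.6 mm → Q0 = 1227 × 1736 mm.
Q1: ⌊1736/2⌋ × 1227 = 868 × 1227 mm
Q2: ⌊1227/2⌋ × 868 = 613 × 868 mm
Q3: ⌊868/2⌋ × 613 = 434 × 613 mm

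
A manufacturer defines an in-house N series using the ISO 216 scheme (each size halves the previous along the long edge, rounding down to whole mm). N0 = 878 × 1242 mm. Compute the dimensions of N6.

N1: ⌊1242/2⌋ × 878 = 621 × 878 mm
N2: ⌊878/2⌋ × 621 = 439 × 621 mm
N3: ⌊621/2⌋ × 439 = 310 × 439 mm
N4: ⌊439/2⌋ × 310 = 219 × 310 mm
N5: ⌊310/2⌋ × 219 = 155 × 219 mm
N6: ⌊219/2⌋ × 155 = 109 × 155 mm

109 × 155 mm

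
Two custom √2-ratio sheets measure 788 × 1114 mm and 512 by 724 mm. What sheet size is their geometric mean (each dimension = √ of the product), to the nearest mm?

635 × 898 mm

Short side: √(788 · 512) = √403456 ≈ 635.2 → 635 mm
Long side: √(1114 · 724) = √806536 ≈ 898.1 → 898 mm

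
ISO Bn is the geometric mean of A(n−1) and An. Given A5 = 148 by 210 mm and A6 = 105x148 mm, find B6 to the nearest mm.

Short side: √(148 · 105) = √15540 ≈ 124.7 → 125 mm
Long side: √(210 · 148) = √31080 ≈ 176.3 → 176 mm

125 × 176 mm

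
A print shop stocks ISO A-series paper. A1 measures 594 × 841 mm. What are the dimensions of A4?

A2: ⌊841/2⌋ × 594 = 420 × 594 mm
A3: ⌊594/2⌋ × 420 = 297 × 420 mm
A4: ⌊420/2⌋ × 297 = 210 × 297 mm

210 × 297 mm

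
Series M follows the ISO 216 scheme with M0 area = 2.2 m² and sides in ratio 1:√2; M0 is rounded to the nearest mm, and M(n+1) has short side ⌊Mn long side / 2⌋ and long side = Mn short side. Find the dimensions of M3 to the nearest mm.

441 × 623 mm

Let M0's short side be w mm. w · w√2 = 2.2 m² = 2,200,000 mm², so w ≈ 1247.3 mm and w√2 ≈ 1763.9 mm → M0 = 1247 × 1764 mm.
M1: ⌊1764/2⌋ × 1247 = 882 × 1247 mm
M2: ⌊1247/2⌋ × 882 = 623 × 882 mm
M3: ⌊882/2⌋ × 623 = 441 × 623 mm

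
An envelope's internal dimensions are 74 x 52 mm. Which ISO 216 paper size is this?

A8 (52 × 74 mm)

Aspect ratio 74/52 ≈ 1.423 — close to the ISO √2 ≈ 1.414.
In the A-series (A0 area = 1 m²): A8 = 52 × 74 mm.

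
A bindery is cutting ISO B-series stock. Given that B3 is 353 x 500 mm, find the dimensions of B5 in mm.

176 × 250 mm

B4: ⌊500/2⌋ × 353 = 250 × 353 mm
B5: ⌊353/2⌋ × 250 = 176 × 250 mm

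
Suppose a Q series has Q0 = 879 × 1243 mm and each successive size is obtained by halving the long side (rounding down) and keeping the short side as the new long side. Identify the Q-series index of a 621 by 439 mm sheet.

Q0: 879 × 1243 mm
Q1: 621 × 879 mm
Q2: 439 × 621 mm
Q3: 310 × 439 mm
→ matches Q2.

Q2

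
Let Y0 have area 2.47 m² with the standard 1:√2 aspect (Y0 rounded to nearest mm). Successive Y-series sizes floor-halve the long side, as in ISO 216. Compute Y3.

Let Y0's short side be w mm. w · w√2 = 2.47 m² = 2,470,000 mm², so w ≈ 1321.6 mm and w√2 ≈ 1869.0 mm → Y0 = 1322 × 1869 mm.
Y1: ⌊1869/2⌋ × 1322 = 934 × 1322 mm
Y2: ⌊1322/2⌋ × 934 = 661 × 934 mm
Y3: ⌊934/2⌋ × 661 = 467 × 661 mm

467 × 661 mm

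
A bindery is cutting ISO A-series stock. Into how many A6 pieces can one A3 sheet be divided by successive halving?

8

Each ISO step halves the sheet: 1 × A3 → 2 × A4 → 4 × A5 → 8 × A6
From A3 to A6 is 3 halving steps: 2^3 = 8.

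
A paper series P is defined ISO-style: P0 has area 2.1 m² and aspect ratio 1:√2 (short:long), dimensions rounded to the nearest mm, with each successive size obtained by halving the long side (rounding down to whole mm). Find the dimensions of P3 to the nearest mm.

Let P0's short side be w mm. w · w√2 = 2.1 m² = 2,100,000 mm², so w ≈ 1218.6 mm and w√2 ≈ 1723.3 mm → P0 = 1219 × 1723 mm.
P1: ⌊1723/2⌋ × 1219 = 861 × 1219 mm
P2: ⌊1219/2⌋ × 861 = 609 × 861 mm
P3: ⌊861/2⌋ × 609 = 430 × 609 mm

430 × 609 mm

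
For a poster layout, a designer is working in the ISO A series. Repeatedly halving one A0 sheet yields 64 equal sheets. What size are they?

64 = 2^6, so 6 halving steps.
A0 → A1 → … → A6 after 6 steps.

A6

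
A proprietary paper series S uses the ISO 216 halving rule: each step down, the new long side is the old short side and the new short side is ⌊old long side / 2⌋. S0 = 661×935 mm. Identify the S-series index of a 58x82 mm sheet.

S0: 661 × 935 mm
S1: 467 × 661 mm
S2: 330 × 467 mm
S3: 233 × 330 mm
S4: 165 × 233 mm
S5: 116 × 165 mm
S6: 82 × 116 mm
S7: 58 × 82 mm
S8: 41 × 58 mm
→ matches S7.

S7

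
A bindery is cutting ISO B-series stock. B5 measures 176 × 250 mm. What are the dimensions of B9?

44 × 62 mm

B6: ⌊250/2⌋ × 176 = 125 × 176 mm
B7: ⌊176/2⌋ × 125 = 88 × 125 mm
B8: ⌊125/2⌋ × 88 = 62 × 88 mm
B9: ⌊88/2⌋ × 62 = 44 × 62 mm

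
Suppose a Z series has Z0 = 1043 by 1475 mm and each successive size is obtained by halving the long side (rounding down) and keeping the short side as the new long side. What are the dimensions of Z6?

130 × 184 mm

Z1 = 737 × 1043 mm (from Z0 by 1 halving).
Z2: ⌊1043/2⌋ × 737 = 521 × 737 mm
Z3: ⌊737/2⌋ × 521 = 368 × 521 mm
Z4: ⌊521/2⌋ × 368 = 260 × 368 mm
Z5: ⌊368/2⌋ × 260 = 184 × 260 mm
Z6: ⌊260/2⌋ × 184 = 130 × 184 mm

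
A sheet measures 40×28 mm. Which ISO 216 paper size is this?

C10 (28 × 40 mm)

Aspect ratio 40/28 ≈ 1.429 — close to the ISO √2 ≈ 1.414.
In the C-series (envelope sizes, between A and B): C10 = 28 × 40 mm.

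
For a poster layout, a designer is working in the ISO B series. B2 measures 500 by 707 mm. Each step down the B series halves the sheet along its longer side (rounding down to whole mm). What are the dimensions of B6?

125 × 176 mm

B3: ⌊707/2⌋ × 500 = 353 × 500 mm
B4: ⌊500/2⌋ × 353 = 250 × 353 mm
B5: ⌊353/2⌋ × 250 = 176 × 250 mm
B6: ⌊250/2⌋ × 176 = 125 × 176 mm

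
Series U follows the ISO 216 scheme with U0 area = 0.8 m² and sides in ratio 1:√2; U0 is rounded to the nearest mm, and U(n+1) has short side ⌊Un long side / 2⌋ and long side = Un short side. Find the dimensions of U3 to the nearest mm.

Let U0's short side be w mm. w · w√2 = 0.8 m² = 800,000 mm², so w ≈ 752.1 mm and w√2 ≈ 1063.7 mm → U0 = 752 × 1064 mm.
U1: ⌊1064/2⌋ × 752 = 532 × 752 mm
U2: ⌊752/2⌋ × 532 = 376 × 532 mm
U3: ⌊532/2⌋ × 376 = 266 × 376 mm

266 × 376 mm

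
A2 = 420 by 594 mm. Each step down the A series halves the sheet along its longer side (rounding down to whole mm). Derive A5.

A3: ⌊594/2⌋ × 420 = 297 × 420 mm
A4: ⌊420/2⌋ × 297 = 210 × 297 mm
A5: ⌊297/2⌋ × 210 = 148 × 210 mm

148 × 210 mm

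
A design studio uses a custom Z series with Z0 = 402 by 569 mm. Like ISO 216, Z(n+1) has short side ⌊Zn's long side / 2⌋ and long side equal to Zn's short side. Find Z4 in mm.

100 × 142 mm

Z1: ⌊569/2⌋ × 402 = 284 × 402 mm
Z2: ⌊402/2⌋ × 284 = 201 × 284 mm
Z3: ⌊284/2⌋ × 201 = 142 × 201 mm
Z4: ⌊201/2⌋ × 142 = 100 × 142 mm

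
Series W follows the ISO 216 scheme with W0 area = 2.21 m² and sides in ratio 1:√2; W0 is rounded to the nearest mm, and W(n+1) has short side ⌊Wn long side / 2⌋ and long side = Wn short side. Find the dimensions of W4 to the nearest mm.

Let W0's short side be w mm. w · w√2 = 2.21 m² = 2,210,000 mm², so w ≈ 1250.1 mm and w√2 ≈ 1767.9 mm → W0 = 1250 × 1768 mm.
W1: ⌊1768/2⌋ × 1250 = 884 × 1250 mm
W2: ⌊1250/2⌋ × 884 = 625 × 884 mm
W3: ⌊884/2⌋ × 625 = 442 × 625 mm
W4: ⌊625/2⌋ × 442 = 312 × 442 mm

312 × 442 mm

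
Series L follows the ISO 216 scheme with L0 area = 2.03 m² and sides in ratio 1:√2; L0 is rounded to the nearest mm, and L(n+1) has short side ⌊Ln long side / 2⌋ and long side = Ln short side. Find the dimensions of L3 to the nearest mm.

423 × 599 mm

Let L0's short side be w mm. w · w√2 = 2.03 m² = 2,030,000 mm², so w ≈ 1198.1 mm and w√2 ≈ 1694.4 mm → L0 = 1198 × 1694 mm.
L1: ⌊1694/2⌋ × 1198 = 847 × 1198 mm
L2: ⌊1198/2⌋ × 847 = 599 × 847 mm
L3: ⌊847/2⌋ × 599 = 423 × 599 mm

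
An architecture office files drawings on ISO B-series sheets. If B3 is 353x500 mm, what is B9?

44 × 62 mm

B4: ⌊500/2⌋ × 353 = 250 × 353 mm
B5: ⌊353/2⌋ × 250 = 176 × 250 mm
B6: ⌊250/2⌋ × 176 = 125 × 176 mm
B7: ⌊176/2⌋ × 125 = 88 × 125 mm
B8: ⌊125/2⌋ × 88 = 62 × 88 mm
B9: ⌊88/2⌋ × 62 = 44 × 62 mm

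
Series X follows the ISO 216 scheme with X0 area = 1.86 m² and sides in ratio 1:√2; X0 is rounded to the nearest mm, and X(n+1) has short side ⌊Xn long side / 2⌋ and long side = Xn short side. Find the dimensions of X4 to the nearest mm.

286 × 405 mm

Let X0's short side be w mm. w · w√2 = 1.86 m² = 1,860,000 mm², so w ≈ 1146.8 mm and w√2 ≈ 1621.9 mm → X0 = 1147 × 1622 mm.
X1: ⌊1622/2⌋ × 1147 = 811 × 1147 mm
X2: ⌊1147/2⌋ × 811 = 573 × 811 mm
X3: ⌊811/2⌋ × 573 = 405 × 573 mm
X4: ⌊573/2⌋ × 405 = 286 × 405 mm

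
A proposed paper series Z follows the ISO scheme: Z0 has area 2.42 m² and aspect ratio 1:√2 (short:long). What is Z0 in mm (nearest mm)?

Let the short side be w mm. Then w · w√2 = 2.42 m² = 2,420,000 mm².
w² = 2,420,000/√2, so w ≈ 1308.1 mm; long side = w√2 ≈ 1850.0 mm.

1308 × 1850 mm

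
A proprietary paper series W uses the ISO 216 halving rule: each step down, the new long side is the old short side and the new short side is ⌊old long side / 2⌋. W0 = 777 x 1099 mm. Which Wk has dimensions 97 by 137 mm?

W6

W0: 777 × 1099 mm
W1: 549 × 777 mm
W2: 388 × 549 mm
W3: 274 × 388 mm
W4: 194 × 274 mm
W5: 137 × 194 mm
W6: 97 × 137 mm
W7: 68 × 97 mm
→ matches W6.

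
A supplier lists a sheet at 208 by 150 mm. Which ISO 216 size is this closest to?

Aspect ratio 208/150 ≈ 1.387 (ISO target is √2 ≈ 1.414).
In the A-series (A0 area = 1 m²): A5 = 148 × 210 mm.
Off by 4 mm total — nearest standard size.

A5 (148 × 210 mm)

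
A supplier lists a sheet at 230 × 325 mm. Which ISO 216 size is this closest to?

C4 (229 × 324 mm)

Aspect ratio 325/230 ≈ 1.413 — close to the ISO √2 ≈ 1.414.
In the C-series (envelope sizes, between A and B): C4 = 229 × 324 mm.
Off by 2 mm total — nearest standard size.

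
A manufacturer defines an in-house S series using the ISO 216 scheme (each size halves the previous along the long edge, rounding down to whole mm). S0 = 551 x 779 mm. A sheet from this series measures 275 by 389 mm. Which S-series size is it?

S2

S0: 551 × 779 mm
S1: 389 × 551 mm
S2: 275 × 389 mm
S3: 194 × 275 mm
→ matches S2.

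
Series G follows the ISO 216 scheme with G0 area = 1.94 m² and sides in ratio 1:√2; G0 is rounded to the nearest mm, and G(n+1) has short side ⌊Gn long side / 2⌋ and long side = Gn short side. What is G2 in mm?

585 × 828 mm

Let G0's short side be w mm. w · w√2 = 1.94 m² = 1,940,000 mm², so w ≈ 1171.2 mm and w√2 ≈ 1656.4 mm → G0 = 1171 × 1656 mm.
G1: ⌊1656/2⌋ × 1171 = 828 × 1171 mm
G2: ⌊1171/2⌋ × 828 = 585 × 828 mm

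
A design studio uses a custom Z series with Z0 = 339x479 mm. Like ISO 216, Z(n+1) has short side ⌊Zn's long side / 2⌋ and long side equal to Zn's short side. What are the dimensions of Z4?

84 × 119 mm

Z1: ⌊479/2⌋ × 339 = 239 × 339 mm
Z2: ⌊339/2⌋ × 239 = 169 × 239 mm
Z3: ⌊239/2⌋ × 169 = 119 × 169 mm
Z4: ⌊169/2⌋ × 119 = 84 × 119 mm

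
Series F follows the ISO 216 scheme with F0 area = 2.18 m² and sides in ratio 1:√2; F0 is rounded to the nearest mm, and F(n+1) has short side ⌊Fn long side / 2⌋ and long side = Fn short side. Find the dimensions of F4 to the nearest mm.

310 × 439 mm

Let F0's short side be w mm. w · w√2 = 2.18 m² = 2,180,000 mm², so w ≈ 1241.6 mm and w√2 ≈ 1755.8 mm → F0 = 1242 × 1756 mm.
F1: ⌊1756/2⌋ × 1242 = 878 × 1242 mm
F2: ⌊1242/2⌋ × 878 = 621 × 878 mm
F3: ⌊878/2⌋ × 621 = 439 × 621 mm
F4: ⌊621/2⌋ × 439 = 310 × 439 mm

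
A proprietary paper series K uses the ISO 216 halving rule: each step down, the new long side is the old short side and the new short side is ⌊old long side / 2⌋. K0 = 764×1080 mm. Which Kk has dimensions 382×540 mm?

K0: 764 × 1080 mm
K1: 540 × 764 mm
K2: 382 × 540 mm
K3: 270 × 382 mm
→ matches K2.

K2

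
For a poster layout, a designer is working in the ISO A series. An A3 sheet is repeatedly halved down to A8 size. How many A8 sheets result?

32

Each ISO step halves the sheet: 1 × A3 → 2 × A4 → 4 × A5 → 8 × A6 → …
From A3 to A8 is 5 halving steps: 2^5 = 32.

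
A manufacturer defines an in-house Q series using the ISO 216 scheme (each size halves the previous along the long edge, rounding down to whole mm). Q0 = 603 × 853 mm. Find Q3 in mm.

213 × 301 mm

Q1: ⌊853/2⌋ × 603 = 426 × 603 mm
Q2: ⌊603/2⌋ × 426 = 301 × 426 mm
Q3: ⌊426/2⌋ × 301 = 213 × 301 mm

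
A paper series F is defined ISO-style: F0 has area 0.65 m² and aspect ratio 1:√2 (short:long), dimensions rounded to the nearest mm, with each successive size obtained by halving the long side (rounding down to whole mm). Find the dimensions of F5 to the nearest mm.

Let F0's short side be w mm. w · w√2 = 0.65 m² = 650,000 mm², so w ≈ 678.0 mm and w√2 ≈ 958.8 mm → F0 = 678 × 959 mm.
F1: ⌊959/2⌋ × 678 = 479 × 678 mm
F2: ⌊678/2⌋ × 479 = 339 × 479 mm
F3: ⌊479/2⌋ × 339 = 239 × 339 mm
F4: ⌊339/2⌋ × 239 = 169 × 239 mm
F5: ⌊239/2⌋ × 169 = 119 × 169 mm

119 × 169 mm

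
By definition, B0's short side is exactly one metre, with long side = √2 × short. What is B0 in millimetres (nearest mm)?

1000 × 1414 mm

Short side = 1000 mm; long side = 1000√2 ≈ 1414.2 mm.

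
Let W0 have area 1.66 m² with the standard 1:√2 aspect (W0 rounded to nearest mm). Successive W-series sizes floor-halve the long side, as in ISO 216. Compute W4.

270 × 383 mm

Let W0's short side be w mm. w · w√2 = 1.66 m² = 1,660,000 mm², so w ≈ 1083.4 mm and w√2 ≈ 1532.2 mm → W0 = 1083 × 1532 mm.
W1: ⌊1532/2⌋ × 1083 = 766 × 1083 mm
W2: ⌊1083/2⌋ × 766 = 541 × 766 mm
W3: ⌊766/2⌋ × 541 = 383 × 541 mm
W4: ⌊541/2⌋ × 383 = 270 × 383 mm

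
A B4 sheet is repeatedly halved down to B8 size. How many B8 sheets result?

B4 = 250 × 353 mm; B8 = 62 × 88 mm.
Each halving step doubles the count; 4 steps from B4 to B8.
2^4 = 16.

16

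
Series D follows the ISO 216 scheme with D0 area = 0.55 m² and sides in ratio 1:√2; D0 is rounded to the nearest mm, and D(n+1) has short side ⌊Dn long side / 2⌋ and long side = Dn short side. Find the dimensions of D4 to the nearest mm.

Let D0's short side be w mm. w · w√2 = 0.55 m² = 550,000 mm², so w ≈ 623.6 mm and w√2 ≈ 881.9 mm → D0 = 624 × 882 mm.
D1: ⌊882/2⌋ × 624 = 441 × 624 mm
D2: ⌊624/2⌋ × 441 = 312 × 441 mm
D3: ⌊441/2⌋ × 312 = 220 × 312 mm
D4: ⌊312/2⌋ × 220 = 156 × 220 mm

156 × 220 mm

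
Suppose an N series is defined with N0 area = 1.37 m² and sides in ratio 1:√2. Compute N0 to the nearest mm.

984 × 1392 mm

Let the short side be w mm. Then w · w√2 = 1.37 m² = 1,370,000 mm².
w² = 1,370,000/√2, so w ≈ 984.2 mm; long side = w√2 ≈ 1391.9 mm.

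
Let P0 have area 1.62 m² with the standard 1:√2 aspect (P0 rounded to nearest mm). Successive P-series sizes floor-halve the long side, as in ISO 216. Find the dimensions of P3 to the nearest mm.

Let P0's short side be w mm. w · w√2 = 1.62 m² = 1,620,000 mm², so w ≈ 1070.3 mm and w√2 ≈ 1513.6 mm → P0 = 1070 × 1514 mm.
P1: ⌊1514/2⌋ × 1070 = 757 × 1070 mm
P2: ⌊1070/2⌋ × 757 = 535 × 757 mm
P3: ⌊757/2⌋ × 535 = 378 × 535 mm

378 × 535 mm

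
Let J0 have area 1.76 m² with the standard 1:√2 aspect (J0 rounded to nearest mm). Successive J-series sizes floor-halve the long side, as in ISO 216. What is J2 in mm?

Let J0's short side be w mm. w · w√2 = 1.76 m² = 1,760,000 mm², so w ≈ 1115.6 mm and w√2 ≈ 1577.7 mm → J0 = 1116 × 1578 mm.
J1: ⌊1578/2⌋ × 1116 = 789 × 1116 mm
J2: ⌊1116/2⌋ × 789 = 558 × 789 mm

558 × 789 mm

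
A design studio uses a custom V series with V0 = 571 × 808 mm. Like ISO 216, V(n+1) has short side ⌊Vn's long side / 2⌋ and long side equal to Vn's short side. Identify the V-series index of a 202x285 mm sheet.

V3

V0: 571 × 808 mm
V1: 404 × 571 mm
V2: 285 × 404 mm
V3: 202 × 285 mm
V4: 142 × 202 mm
→ matches V3.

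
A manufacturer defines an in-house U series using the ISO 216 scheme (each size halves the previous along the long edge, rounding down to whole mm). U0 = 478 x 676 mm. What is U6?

U1: ⌊676/2⌋ × 478 = 338 × 478 mm
U2: ⌊478/2⌋ × 338 = 239 × 338 mm
U3: ⌊338/2⌋ × 239 = 169 × 239 mm
U4: ⌊239/2⌋ × 169 = 119 × 169 mm
U5: ⌊169/2⌋ × 119 = 84 × 119 mm
U6: ⌊119/2⌋ × 84 = 59 × 84 mm

59 × 84 mm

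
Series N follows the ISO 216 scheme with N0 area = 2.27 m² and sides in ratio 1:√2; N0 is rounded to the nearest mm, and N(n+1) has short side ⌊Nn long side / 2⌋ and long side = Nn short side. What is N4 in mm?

316 × 448 mm

Let N0's short side be w mm. w · w√2 = 2.27 m² = 2,270,000 mm², so w ≈ 1266.9 mm and w√2 ≈ 1791.7 mm → N0 = 1267 × 1792 mm.
N1: ⌊1792/2⌋ × 1267 = 896 × 1267 mm
N2: ⌊1267/2⌋ × 896 = 633 × 896 mm
N3: ⌊896/2⌋ × 633 = 448 × 633 mm
N4: ⌊633/2⌋ × 448 = 316 × 448 mm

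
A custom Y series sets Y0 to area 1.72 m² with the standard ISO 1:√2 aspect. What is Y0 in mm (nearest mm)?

Let the short side be w mm. Then w · w√2 = 1.72 m² = 1,720,000 mm².
w² = 1,720,000/√2, so w ≈ 1102.8 mm; long side = w√2 ≈ 1559.6 mm.

1103 × 1560 mm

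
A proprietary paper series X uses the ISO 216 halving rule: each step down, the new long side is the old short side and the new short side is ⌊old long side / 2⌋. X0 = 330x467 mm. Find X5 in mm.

58 × 82 mm

X1: ⌊467/2⌋ × 330 = 233 × 330 mm
X2: ⌊330/2⌋ × 233 = 165 × 233 mm
X3: ⌊233/2⌋ × 165 = 116 × 165 mm
X4: ⌊165/2⌋ × 116 = 82 × 116 mm
X5: ⌊116/2⌋ × 82 = 58 × 82 mm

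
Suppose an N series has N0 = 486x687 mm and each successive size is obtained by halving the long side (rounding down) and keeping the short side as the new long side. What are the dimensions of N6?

60 × 85 mm

N1 = 343 × 486 mm (from N0 by 1 halving).
N2: ⌊486/2⌋ × 343 = 243 × 343 mm
N3: ⌊343/2⌋ × 243 = 171 × 243 mm
N4: ⌊243/2⌋ × 171 = 121 × 171 mm
N5: ⌊171/2⌋ × 121 = 85 × 121 mm
N6: ⌊121/2⌋ × 85 = 60 × 85 mm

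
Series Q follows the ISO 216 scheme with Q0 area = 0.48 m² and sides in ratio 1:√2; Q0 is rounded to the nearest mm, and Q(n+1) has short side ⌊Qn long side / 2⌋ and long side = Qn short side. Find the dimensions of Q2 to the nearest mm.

Let Q0's short side be w mm. w · w√2 = 0.48 m² = 480,000 mm², so w ≈ 582.6 mm and w√2 ≈ 823.9 mm → Q0 = 583 × 824 mm.
Q1: ⌊824/2⌋ × 583 = 412 × 583 mm
Q2: ⌊583/2⌋ × 412 = 291 × 412 mm

291 × 412 mm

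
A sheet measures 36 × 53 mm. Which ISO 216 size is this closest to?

Aspect ratio 53/36 ≈ 1.472 (ISO target is √2 ≈ 1.414).
In the A-series (A0 area = 1 m²): A9 = 37 × 52 mm.
Off by 2 mm total — nearest standard size.

A9 (37 × 52 mm)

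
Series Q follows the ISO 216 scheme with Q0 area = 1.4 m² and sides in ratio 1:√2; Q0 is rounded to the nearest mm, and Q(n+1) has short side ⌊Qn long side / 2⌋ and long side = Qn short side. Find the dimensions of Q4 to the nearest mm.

Let Q0's short side be w mm. w · w√2 = 1.4 m² = 1,400,000 mm², so w ≈ 995.0 mm and w√2 ≈ 1407.1 mm → Q0 = 995 × 1407 mm.
Q1: ⌊1407/2⌋ × 995 = 703 × 995 mm
Q2: ⌊995/2⌋ × 703 = 497 × 703 mm
Q3: ⌊703/2⌋ × 497 = 351 × 497 mm
Q4: ⌊497/2⌋ × 351 = 248 × 351 mm

248 × 351 mm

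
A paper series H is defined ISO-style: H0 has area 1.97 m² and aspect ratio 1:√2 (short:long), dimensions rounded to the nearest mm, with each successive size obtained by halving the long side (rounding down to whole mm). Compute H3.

Let H0's short side be w mm. w · w√2 = 1.97 m² = 1,970,000 mm², so w ≈ 1180.3 mm and w√2 ≈ 1669.1 mm → H0 = 1180 × 1669 mm.
H1: ⌊1669/2⌋ × 1180 = 834 × 1180 mm
H2: ⌊1180/2⌋ × 834 = 590 × 834 mm
H3: ⌊834/2⌋ × 590 = 417 × 590 mm

417 × 590 mm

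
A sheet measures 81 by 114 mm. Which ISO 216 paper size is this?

Aspect ratio 114/81 ≈ 1.407 — close to the ISO √2 ≈ 1.414.
In the C-series (envelope sizes, between A and B): C7 = 81 × 114 mm.

C7 (81 × 114 mm)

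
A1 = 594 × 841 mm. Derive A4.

210 × 297 mm

A2: ⌊841/2⌋ × 594 = 420 × 594 mm
A3: ⌊594/2⌋ × 420 = 297 × 420 mm
A4: ⌊420/2⌋ × 297 = 210 × 297 mm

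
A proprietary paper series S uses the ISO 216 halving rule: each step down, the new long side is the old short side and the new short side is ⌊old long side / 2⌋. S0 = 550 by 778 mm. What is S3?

S1: ⌊778/2⌋ × 550 = 389 × 550 mm
S2: ⌊550/2⌋ × 389 = 275 × 389 mm
S3: ⌊389/2⌋ × 275 = 194 × 275 mm

194 × 275 mm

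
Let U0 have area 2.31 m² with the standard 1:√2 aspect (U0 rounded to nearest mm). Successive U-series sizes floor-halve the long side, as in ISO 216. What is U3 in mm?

451 × 639 mm

Let U0's short side be w mm. w · w√2 = 2.31 m² = 2,310,000 mm², so w ≈ 1278.1 mm and w√2 ≈ 1807.4 mm → U0 = 1278 × 1807 mm.
U1: ⌊1807/2⌋ × 1278 = 903 × 1278 mm
U2: ⌊1278/2⌋ × 903 = 639 × 903 mm
U3: ⌊903/2⌋ × 639 = 451 × 639 mm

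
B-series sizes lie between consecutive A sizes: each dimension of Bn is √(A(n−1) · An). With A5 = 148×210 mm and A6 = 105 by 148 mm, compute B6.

Short side: √(148 · 105) = √15540 ≈ 124.7 → 125 mm
Long side: √(210 · 148) = √31080 ≈ 176.3 → 176 mm

125 × 176 mm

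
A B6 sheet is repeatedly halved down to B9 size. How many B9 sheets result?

8

B6 = 125 × 176 mm; B9 = 44 × 62 mm.
Each halving step doubles the count; 3 steps from B6 to B9.
2^3 = 8.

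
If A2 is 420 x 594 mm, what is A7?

74 × 105 mm

A3: ⌊594/2⌋ × 420 = 297 × 420 mm
A4: ⌊420/2⌋ × 297 = 210 × 297 mm
A5: ⌊297/2⌋ × 210 = 148 × 210 mm
A6: ⌊210/2⌋ × 148 = 105 × 148 mm
A7: ⌊148/2⌋ × 105 = 74 × 105 mm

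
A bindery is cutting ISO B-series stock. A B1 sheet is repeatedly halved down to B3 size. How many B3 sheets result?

Each ISO step halves the sheet: 1 × B1 → 2 × B2 → 4 × B3
From B1 to B3 is 2 halving steps: 2^2 = 4.

4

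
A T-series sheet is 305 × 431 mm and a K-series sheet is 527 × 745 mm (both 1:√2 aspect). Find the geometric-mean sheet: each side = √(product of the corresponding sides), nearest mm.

Short side: √(305 · 527) = √160735 ≈ 400.9 → 401 mm
Long side: √(431 · 745) = √321095 ≈ 566.7 → 567 mm

401 × 567 mm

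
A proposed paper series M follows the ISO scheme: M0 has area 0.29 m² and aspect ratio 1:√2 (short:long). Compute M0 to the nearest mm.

453 × 640 mm

Let the short side be w mm. Then w · w√2 = 0.29 m² = 290,000 mm².
w² = 290,000/√2, so w ≈ 452.8 mm; long side = w√2 ≈ 640.4 mm.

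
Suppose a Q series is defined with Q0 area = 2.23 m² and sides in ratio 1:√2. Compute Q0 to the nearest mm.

1256 × 1776 mm

Let the short side be w mm. Then w · w√2 = 2.23 m² = 2,230,000 mm².
w² = 2,230,000/√2, so w ≈ 1255.7 mm; long side = w√2 ≈ 1775.9 mm.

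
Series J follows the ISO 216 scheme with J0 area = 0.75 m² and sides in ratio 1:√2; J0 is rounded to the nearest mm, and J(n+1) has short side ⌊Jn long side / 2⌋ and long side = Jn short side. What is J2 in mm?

364 × 515 mm

Let J0's short side be w mm. w · w√2 = 0.75 m² = 750,000 mm², so w ≈ 728.2 mm and w√2 ≈ 1029.9 mm → J0 = 728 × 1030 mm.
J1: ⌊1030/2⌋ × 728 = 515 × 728 mm
J2: ⌊728/2⌋ × 515 = 364 × 515 mm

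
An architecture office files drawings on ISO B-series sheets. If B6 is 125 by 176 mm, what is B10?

31 × 44 mm

B7: ⌊176/2⌋ × 125 = 88 × 125 mm
B8: ⌊125/2⌋ × 88 = 62 × 88 mm
B9: ⌊88/2⌋ × 62 = 44 × 62 mm
B10: ⌊62/2⌋ × 44 = 31 × 44 mm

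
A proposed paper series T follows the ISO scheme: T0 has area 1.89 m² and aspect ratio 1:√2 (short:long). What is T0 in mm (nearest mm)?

Let the short side be w mm. Then w · w√2 = 1.89 m² = 1,890,000 mm².
w² = 1,890,000/√2, so w ≈ 1156.0 mm; long side = w√2 ≈ 1634.9 mm.

1156 × 1635 mm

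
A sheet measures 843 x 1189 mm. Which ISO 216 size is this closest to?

A0 (841 × 1189 mm)

Aspect ratio 1189/843 ≈ 1.410 — close to the ISO √2 ≈ 1.414.
In the A-series (A0 area = 1 m²): A0 = 841 × 1189 mm.
Off by 2 mm total — nearest standard size.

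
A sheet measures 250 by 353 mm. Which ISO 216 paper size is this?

B4 (250 × 353 mm)

Aspect ratio 353/250 ≈ 1.412 — close to the ISO √2 ≈ 1.414.
In the B-series (B0 = 1000 × 1414 mm): B4 = 250 × 353 mm.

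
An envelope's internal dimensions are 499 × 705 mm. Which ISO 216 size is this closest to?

Aspect ratio 705/499 ≈ 1.413 — close to the ISO √2 ≈ 1.414.
In the B-series (B0 = 1000 × 1414 mm): B2 = 500 × 707 mm.
Off by 3 mm total — nearest standard size.

B2 (500 × 707 mm)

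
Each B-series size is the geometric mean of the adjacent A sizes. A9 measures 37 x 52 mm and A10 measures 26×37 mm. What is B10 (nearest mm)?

31 × 44 mm

Short side: √(37 · 26) = √962 ≈ 31.0 → 31 mm
Long side: √(52 · 37) = √1924 ≈ 43.9 → 44 mm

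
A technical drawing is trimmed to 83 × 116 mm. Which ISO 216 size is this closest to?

C7 (81 × 114 mm)

Aspect ratio 116/83 ≈ 1.398 (ISO target is √2 ≈ 1.414).
In the C-series (envelope sizes, between A and B): C7 = 81 × 114 mm.
Off by 4 mm total — nearest standard size.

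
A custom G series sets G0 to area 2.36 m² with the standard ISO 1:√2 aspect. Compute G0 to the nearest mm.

1292 × 1827 mm

Let the short side be w mm. Then w · w√2 = 2.36 m² = 2,360,000 mm².
w² = 2,360,000/√2, so w ≈ 1291.8 mm; long side = w√2 ≈ 1826.9 mm.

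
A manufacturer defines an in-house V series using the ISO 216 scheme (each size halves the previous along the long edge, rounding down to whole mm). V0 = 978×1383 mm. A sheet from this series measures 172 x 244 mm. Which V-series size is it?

V0: 978 × 1383 mm
V1: 691 × 978 mm
V2: 489 × 691 mm
V3: 345 × 489 mm
V4: 244 × 345 mm
V5: 172 × 244 mm
V6: 122 × 172 mm
→ matches V5.

V5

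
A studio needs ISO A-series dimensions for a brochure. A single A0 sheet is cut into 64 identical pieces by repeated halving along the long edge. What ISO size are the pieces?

64 = 2^6, so 6 halving steps.
A0 → A1 → … → A6 after 6 steps.

A6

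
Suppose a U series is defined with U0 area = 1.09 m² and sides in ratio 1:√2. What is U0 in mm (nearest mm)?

878 × 1242 mm

Let the short side be w mm. Then w · w√2 = 1.09 m² = 1,090,000 mm².
w² = 1,090,000/√2, so w ≈ 877.9 mm; long side = w√2 ≈ 1241.6 mm.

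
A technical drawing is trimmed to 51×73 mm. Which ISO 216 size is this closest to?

A8 (52 × 74 mm)

Aspect ratio 73/51 ≈ 1.431 (ISO target is √2 ≈ 1.414).
In the A-series (A0 area = 1 m²): A8 = 52 × 74 mm.
Off by 2 mm total — nearest standard size.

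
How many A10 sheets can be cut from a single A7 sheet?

Each ISO step halves the sheet: 1 × A7 → 2 × A8 → 4 × A9 → 8 × A10
From A7 to A10 is 3 halving steps: 2^3 = 8.

8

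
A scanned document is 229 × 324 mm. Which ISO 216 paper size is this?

Aspect ratio 324/229 ≈ 1.415 — close to the ISO √2 ≈ 1.414.
In the C-series (envelope sizes, between A and B): C4 = 229 × 324 mm.

C4 (229 × 324 mm)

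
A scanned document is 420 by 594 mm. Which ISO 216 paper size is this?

Aspect ratio 594/420 ≈ 1.414 — close to the ISO √2 ≈ 1.414.
In the A-series (A0 area = 1 m²): A2 = 420 × 594 mm.

A2 (420 × 594 mm)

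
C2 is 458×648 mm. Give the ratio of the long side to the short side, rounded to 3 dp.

1.415

648 / 458 = 1.415
Matches √2 ≈ 1.414 — the ISO 216 defining ratio.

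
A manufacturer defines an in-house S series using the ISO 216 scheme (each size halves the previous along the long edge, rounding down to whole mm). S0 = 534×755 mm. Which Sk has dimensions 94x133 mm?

S0: 534 × 755 mm
S1: 377 × 534 mm
S2: 267 × 377 mm
S3: 188 × 267 mm
S4: 133 × 188 mm
S5: 94 × 133 mm
S6: 66 × 94 mm
→ matches S5.

S5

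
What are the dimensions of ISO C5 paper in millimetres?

162 × 229 mm

C0 = 917 × 1297 mm (C0 is the geometric mean of A0 and B0, aspect 1:√2).
C1: ⌊1297/2⌋ × 917 = 648 × 917 mm
C2: ⌊917/2⌋ × 648 = 458 × 648 mm
C3: ⌊648/2⌋ × 458 = 324 × 458 mm
C4: ⌊458/2⌋ × 324 = 229 × 324 mm
C5: ⌊324/2⌋ × 229 = 162 × 229 mm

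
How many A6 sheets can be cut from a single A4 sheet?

Each ISO step halves the sheet: 1 × A4 → 2 × A5 → 4 × A6
From A4 to A6 is 2 halving steps: 2^2 = 4.

4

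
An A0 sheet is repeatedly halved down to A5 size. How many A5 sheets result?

32

A0 = 841 × 1189 mm; A5 = 148 × 210 mm.
Each halving step doubles the count; 5 steps from A0 to A5.
2^5 = 32.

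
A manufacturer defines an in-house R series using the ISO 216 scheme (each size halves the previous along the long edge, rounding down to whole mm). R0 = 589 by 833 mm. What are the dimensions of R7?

R1 = 416 × 589 mm (from R0 by 1 halving).
R2: ⌊589/2⌋ × 416 = 294 × 416 mm
R3: ⌊416/2⌋ × 294 = 208 × 294 mm
R4: ⌊294/2⌋ × 208 = 147 × 208 mm
R5: ⌊208/2⌋ × 147 = 104 × 147 mm
R6: ⌊147/2⌋ × 104 = 73 × 104 mm
R7: ⌊104/2⌋ × 73 = 52 × 73 mm

52 × 73 mm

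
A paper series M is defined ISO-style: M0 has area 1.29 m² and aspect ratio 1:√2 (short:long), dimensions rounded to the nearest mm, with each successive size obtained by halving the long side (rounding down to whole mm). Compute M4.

238 × 337 mm

Let M0's short side be w mm. w · w√2 = 1.29 m² = 1,290,000 mm², so w ≈ 955.1 mm and w√2 ≈ 1350.7 mm → M0 = 955 × 1351 mm.
M1: ⌊1351/2⌋ × 955 = 675 × 955 mm
M2: ⌊955/2⌋ × 675 = 477 × 675 mm
M3: ⌊675/2⌋ × 477 = 337 × 477 mm
M4: ⌊477/2⌋ × 337 = 238 × 337 mm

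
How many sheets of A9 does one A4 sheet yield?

32

A4 = 210 × 297 mm; A9 = 37 × 52 mm.
Each halving step doubles the count; 5 steps from A4 to A9.
2^5 = 32.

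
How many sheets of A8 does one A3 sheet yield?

32

A3 = 297 × 420 mm; A8 = 52 × 74 mm.
Each halving step doubles the count; 5 steps from A3 to A8.
2^5 = 32.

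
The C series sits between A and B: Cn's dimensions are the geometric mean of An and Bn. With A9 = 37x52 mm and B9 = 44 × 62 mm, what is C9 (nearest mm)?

40 × 57 mm

Short side: √(37 · 44) = √1628 ≈ 40.3 → 40 mm
Long side: √(52 · 62) = √3224 ≈ 56.8 → 57 mm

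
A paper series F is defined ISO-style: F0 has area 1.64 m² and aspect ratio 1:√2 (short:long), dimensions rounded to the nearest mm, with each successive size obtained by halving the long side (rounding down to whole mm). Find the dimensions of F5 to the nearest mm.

Let F0's short side be w mm. w · w√2 = 1.64 m² = 1,640,000 mm², so w ≈ 1076.9 mm and w√2 ≈ 1522.9 mm → F0 = 1077 × 1523 mm.
F1: ⌊1523/2⌋ × 1077 = 761 × 1077 mm
F2: ⌊1077/2⌋ × 761 = 538 × 761 mm
F3: ⌊761/2⌋ × 538 = 380 × 538 mm
F4: ⌊538/2⌋ × 380 = 269 × 380 mm
F5: ⌊380/2⌋ × 269 = 190 × 269 mm

190 × 269 mm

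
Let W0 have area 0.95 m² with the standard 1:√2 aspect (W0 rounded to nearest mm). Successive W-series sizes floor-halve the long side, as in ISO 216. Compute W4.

205 × 289 mm

Let W0's short side be w mm. w · w√2 = 0.95 m² = 950,000 mm², so w ≈ 819.6 mm and w√2 ≈ 1159.1 mm → W0 = 820 × 1159 mm.
W1: ⌊1159/2⌋ × 820 = 579 × 820 mm
W2: ⌊820/2⌋ × 579 = 410 × 579 mm
W3: ⌊579/2⌋ × 410 = 289 × 410 mm
W4: ⌊410/2⌋ × 289 = 205 × 289 mm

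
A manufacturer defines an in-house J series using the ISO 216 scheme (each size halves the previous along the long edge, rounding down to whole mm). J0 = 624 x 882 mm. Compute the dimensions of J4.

156 × 220 mm

J1: ⌊882/2⌋ × 624 = 441 × 624 mm
J2: ⌊624/2⌋ × 441 = 312 × 441 mm
J3: ⌊441/2⌋ × 312 = 220 × 312 mm
J4: ⌊312/2⌋ × 220 = 156 × 220 mm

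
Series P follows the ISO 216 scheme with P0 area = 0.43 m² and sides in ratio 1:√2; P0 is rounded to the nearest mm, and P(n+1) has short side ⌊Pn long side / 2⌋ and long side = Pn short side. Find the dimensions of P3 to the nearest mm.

Let P0's short side be w mm. w · w√2 = 0.43 m² = 430,000 mm², so w ≈ 551.4 mm and w√2 ≈ 779.8 mm → P0 = 551 × 780 mm.
P1: ⌊780/2⌋ × 551 = 390 × 551 mm
P2: ⌊551/2⌋ × 390 = 275 × 390 mm
P3: ⌊390/2⌋ × 275 = 195 × 275 mm

195 × 275 mm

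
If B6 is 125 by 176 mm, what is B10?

31 × 44 mm

B7: ⌊176/2⌋ × 125 = 88 × 125 mm
B8: ⌊125/2⌋ × 88 = 62 × 88 mm
B9: ⌊88/2⌋ × 62 = 44 × 62 mm
B10: ⌊62/2⌋ × 44 = 31 × 44 mm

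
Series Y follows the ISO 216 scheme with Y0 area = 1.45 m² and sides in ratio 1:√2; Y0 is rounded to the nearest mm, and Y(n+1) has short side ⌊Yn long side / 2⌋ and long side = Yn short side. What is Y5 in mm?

179 × 253 mm

Let Y0's short side be w mm. w · w√2 = 1.45 m² = 1,450,000 mm², so w ≈ 1012.6 mm and w√2 ≈ 1432.0 mm → Y0 = 1013 × 1432 mm.
Y1: ⌊1432/2⌋ × 1013 = 716 × 1013 mm
Y2: ⌊1013/2⌋ × 716 = 506 × 716 mm
Y3: ⌊716/2⌋ × 506 = 358 × 506 mm
Y4: ⌊506/2⌋ × 358 = 253 × 358 mm
Y5: ⌊358/2⌋ × 253 = 179 × 253 mm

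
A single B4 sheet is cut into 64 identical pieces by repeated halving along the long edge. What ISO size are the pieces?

64 = 2^6, so 6 halving steps.
B4 → B5 → … → B10 after 6 steps.

B10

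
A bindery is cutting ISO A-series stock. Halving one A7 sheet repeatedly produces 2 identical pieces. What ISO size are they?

A8

2 = 2^1, so 1 halving step.
A7 → A8 → … → A8 after 1 step.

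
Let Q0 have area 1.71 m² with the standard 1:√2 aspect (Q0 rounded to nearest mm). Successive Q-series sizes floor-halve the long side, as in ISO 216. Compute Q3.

388 × 550 mm

Let Q0's short side be w mm. w · w√2 = 1.71 m² = 1,710,000 mm², so w ≈ 1099.6 mm and w√2 ≈ 1555.1 mm → Q0 = 1100 × 1555 mm.
Q1: ⌊1555/2⌋ × 1100 = 777 × 1100 mm
Q2: ⌊1100/2⌋ × 777 = 550 × 777 mm
Q3: ⌊777/2⌋ × 550 = 388 × 550 mm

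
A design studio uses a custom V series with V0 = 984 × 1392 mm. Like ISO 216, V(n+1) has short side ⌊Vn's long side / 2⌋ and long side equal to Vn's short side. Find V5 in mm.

V1: ⌊1392/2⌋ × 984 = 696 × 984 mm
V2: ⌊984/2⌋ × 696 = 492 × 696 mm
V3: ⌊696/2⌋ × 492 = 348 × 492 mm
V4: ⌊492/2⌋ × 348 = 246 × 348 mm
V5: ⌊348/2⌋ × 246 = 174 × 246 mm

174 × 246 mm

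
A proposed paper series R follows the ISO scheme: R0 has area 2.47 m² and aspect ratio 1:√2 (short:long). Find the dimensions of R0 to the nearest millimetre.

1322 × 1869 mm

Let the short side be w mm. Then w · w√2 = 2.47 m² = 2,470,000 mm².
w² = 2,470,000/√2, so w ≈ 1321.6 mm; long side = w√2 ≈ 1869.0 mm.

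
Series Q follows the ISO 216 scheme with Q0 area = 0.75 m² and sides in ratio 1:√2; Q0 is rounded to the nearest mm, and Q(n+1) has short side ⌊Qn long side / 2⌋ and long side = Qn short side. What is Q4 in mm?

Let Q0's short side be w mm. w · w√2 = 0.75 m² = 750,000 mm², so w ≈ 728.2 mm and w√2 ≈ 1029.9 mm → Q0 = 728 × 1030 mm.
Q1: ⌊1030/2⌋ × 728 = 515 × 728 mm
Q2: ⌊728/2⌋ × 515 = 364 × 515 mm
Q3: ⌊515/2⌋ × 364 = 257 × 364 mm
Q4: ⌊364/2⌋ × 257 = 182 × 257 mm

182 × 257 mm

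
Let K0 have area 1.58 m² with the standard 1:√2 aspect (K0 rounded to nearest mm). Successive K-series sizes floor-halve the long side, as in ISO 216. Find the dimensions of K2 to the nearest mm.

Let K0's short side be w mm. w · w√2 = 1.58 m² = 1,580,000 mm², so w ≈ 1057.0 mm and w√2 ≈ 1494.8 mm → K0 = 1057 × 1495 mm.
K1: ⌊1495/2⌋ × 1057 = 747 × 1057 mm
K2: ⌊1057/2⌋ × 747 = 528 × 747 mm

528 × 747 mm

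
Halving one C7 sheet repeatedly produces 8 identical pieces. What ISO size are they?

8 = 2^3, so 3 halving steps.
C7 → C8 → … → C10 after 3 steps.

C10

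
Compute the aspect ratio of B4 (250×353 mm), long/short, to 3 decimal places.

1.412

353 / 250 = 1.412
ISO 216 targets √2 ≈ 1.414; the -0.002 deviation is from mm rounding.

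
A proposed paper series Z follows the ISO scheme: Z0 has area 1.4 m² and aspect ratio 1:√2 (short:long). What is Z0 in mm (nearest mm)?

995 × 1407 mm

Let the short side be w mm. Then w · w√2 = 1.4 m² = 1,400,000 mm².
w² = 1,400,000/√2, so w ≈ 995.0 mm; long side = w√2 ≈ 1407.1 mm.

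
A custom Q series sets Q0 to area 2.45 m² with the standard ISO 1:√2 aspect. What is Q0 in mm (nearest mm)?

Let the short side be w mm. Then w · w√2 = 2.45 m² = 2,450,000 mm².
w² = 2,450,000/√2, so w ≈ 1316.2 mm; long side = w√2 ≈ 1861.4 mm.

1316 × 1861 mm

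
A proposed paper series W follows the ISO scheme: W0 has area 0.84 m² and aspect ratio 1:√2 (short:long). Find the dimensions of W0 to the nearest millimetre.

771 × 1090 mm

Let the short side be w mm. Then w · w√2 = 0.84 m² = 840,000 mm².
w² = 840,000/√2, so w ≈ 770.7 mm; long side = w√2 ≈ 1089.9 mm.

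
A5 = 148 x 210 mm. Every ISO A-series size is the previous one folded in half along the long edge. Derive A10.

A6: ⌊210/2⌋ × 148 = 105 × 148 mm
A7: ⌊148/2⌋ × 105 = 74 × 105 mm
A8: ⌊105/2⌋ × 74 = 52 × 74 mm
A9: ⌊74/2⌋ × 52 = 37 × 52 mm
A10: ⌊52/2⌋ × 37 = 26 × 37 mm

26 × 37 mm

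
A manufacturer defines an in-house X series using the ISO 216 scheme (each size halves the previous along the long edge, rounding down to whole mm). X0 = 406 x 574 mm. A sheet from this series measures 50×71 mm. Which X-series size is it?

X6

X0: 406 × 574 mm
X1: 287 × 406 mm
X2: 203 × 287 mm
X3: 143 × 203 mm
X4: 101 × 143 mm
X5: 71 × 101 mm
X6: 50 × 71 mm
X7: 35 × 50 mm
→ matches X6.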